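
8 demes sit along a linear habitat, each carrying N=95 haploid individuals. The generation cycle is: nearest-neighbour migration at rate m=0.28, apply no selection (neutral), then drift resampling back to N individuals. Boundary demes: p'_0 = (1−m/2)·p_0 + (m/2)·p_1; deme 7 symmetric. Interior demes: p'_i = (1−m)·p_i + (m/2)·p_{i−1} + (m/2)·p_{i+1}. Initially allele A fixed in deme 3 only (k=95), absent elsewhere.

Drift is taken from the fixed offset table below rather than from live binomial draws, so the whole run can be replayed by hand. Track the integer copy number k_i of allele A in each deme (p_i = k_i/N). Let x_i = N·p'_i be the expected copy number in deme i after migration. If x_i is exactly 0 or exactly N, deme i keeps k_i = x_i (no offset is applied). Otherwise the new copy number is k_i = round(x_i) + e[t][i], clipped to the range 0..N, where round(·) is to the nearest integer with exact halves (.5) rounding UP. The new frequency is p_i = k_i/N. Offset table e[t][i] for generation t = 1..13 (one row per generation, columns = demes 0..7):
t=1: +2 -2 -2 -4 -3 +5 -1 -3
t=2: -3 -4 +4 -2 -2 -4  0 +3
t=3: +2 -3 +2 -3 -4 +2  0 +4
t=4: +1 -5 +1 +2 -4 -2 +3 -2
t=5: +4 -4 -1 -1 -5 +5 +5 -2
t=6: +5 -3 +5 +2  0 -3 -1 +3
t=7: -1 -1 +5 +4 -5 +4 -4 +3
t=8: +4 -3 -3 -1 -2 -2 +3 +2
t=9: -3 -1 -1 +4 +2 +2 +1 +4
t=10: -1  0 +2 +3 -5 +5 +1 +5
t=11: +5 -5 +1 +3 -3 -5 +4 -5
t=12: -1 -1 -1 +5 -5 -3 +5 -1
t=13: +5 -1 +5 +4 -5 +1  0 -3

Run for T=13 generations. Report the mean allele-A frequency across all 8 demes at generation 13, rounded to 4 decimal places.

t=0: k=[0 0 0 95 0 0 0 0]
t=1: x=[0.0000 0.0000 13.3000 68.4000 13.3000 0.0000 0.0000 0.0000] k=[0 0 11 64 10 0 0 0]
t=2: x=[0.0000 1.5400 16.8800 49.0200 16.1600 1.4000 0.0000 0.0000] k=[0 0 21 47 14 0 0 0]
t=3: x=[0.0000 2.9400 21.7000 38.7400 16.6600 1.9600 0.0000 0.0000] k=[0 0 24 36 13 4 0 0]
t=4: x=[0.0000 3.3600 22.3200 31.1000 14.9600 4.7000 0.5600 0.0000] k=[0 0 23 33 11 3 4 0]
t=5: x=[0.0000 3.2200 21.1800 28.5200 12.9600 4.2600 3.3000 0.5600] k=[0 0 20 28 8 9 8 0]
t=6: x=[0.0000 2.8000 18.3200 24.0800 10.9400 8.7200 7.0200 1.1200] k=[0 0 23 26 11 6 6 4]
t=7: x=[0.0000 3.2200 20.2000 23.4800 12.4000 6.7000 5.7200 4.2800] k=[0 2 25 27 7 11 2 7]
t=8: x=[0.2800 4.9400 22.0600 23.9200 10.3600 9.1800 3.9600 6.3000] k=[4 2 19 23 8 7 7 8]
t=9: x=[3.7200 4.6600 17.1800 20.3400 9.9600 7.1400 7.1400 7.8600] k=[1 4 16 24 12 9 8 12]
t=10: x=[1.4200 5.2600 15.4400 21.2000 13.2600 9.2800 8.7000 11.4400] k=[0 5 17 24 8 14 10 16]
t=11: x=[0.7000 5.9800 16.3000 20.7800 11.0800 12.6000 11.4000 15.1600] k=[6 1 17 24 8 8 15 10]
t=12: x=[5.3000 3.9400 15.7400 20.7800 10.2400 8.9800 13.3200 10.7000] k=[4 3 15 26 5 6 18 10]
t=13: x=[3.8600 4.8200 14.8600 21.5200 8.0800 7.5400 15.2000 11.1200] k=[9 4 20 26 3 9 15 8]

0.1237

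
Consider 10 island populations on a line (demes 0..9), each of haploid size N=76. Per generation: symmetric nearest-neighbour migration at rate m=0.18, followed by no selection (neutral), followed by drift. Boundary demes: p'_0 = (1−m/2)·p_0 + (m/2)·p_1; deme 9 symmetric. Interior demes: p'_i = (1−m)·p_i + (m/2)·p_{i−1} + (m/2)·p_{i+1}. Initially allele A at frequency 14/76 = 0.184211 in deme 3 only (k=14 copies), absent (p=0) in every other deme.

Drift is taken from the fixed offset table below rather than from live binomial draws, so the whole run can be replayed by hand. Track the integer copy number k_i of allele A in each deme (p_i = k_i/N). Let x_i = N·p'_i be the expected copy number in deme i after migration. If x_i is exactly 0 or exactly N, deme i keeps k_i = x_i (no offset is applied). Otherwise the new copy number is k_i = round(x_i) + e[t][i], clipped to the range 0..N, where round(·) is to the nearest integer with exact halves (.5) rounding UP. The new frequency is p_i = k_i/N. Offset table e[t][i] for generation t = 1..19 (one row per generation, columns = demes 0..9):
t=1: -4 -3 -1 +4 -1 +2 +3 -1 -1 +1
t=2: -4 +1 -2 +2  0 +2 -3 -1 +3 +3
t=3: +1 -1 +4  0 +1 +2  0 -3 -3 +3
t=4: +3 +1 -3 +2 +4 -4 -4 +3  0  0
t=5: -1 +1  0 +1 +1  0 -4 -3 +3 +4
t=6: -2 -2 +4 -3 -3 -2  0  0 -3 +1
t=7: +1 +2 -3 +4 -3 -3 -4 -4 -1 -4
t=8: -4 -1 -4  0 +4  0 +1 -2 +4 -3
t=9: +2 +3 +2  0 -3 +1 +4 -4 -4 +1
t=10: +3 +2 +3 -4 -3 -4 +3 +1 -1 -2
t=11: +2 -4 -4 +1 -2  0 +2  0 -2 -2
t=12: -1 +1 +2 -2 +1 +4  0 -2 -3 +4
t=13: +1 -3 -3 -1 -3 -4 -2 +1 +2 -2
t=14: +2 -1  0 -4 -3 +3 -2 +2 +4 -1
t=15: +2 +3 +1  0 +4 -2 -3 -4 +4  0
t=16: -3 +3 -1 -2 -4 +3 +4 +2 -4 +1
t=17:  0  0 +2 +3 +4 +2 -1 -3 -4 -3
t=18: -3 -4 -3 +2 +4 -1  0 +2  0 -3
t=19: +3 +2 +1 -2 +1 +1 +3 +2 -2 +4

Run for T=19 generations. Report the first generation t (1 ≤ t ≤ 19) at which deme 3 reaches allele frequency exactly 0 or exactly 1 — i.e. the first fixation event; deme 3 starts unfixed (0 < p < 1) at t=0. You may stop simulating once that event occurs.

14

t=0: k=[0 0 0 14 0 0 0 0 0 0]
t=1: x=[0.0000 0.0000 1.2600 11.4800 1.2600 0.0000 0.0000 0.0000 0.0000 0.0000] k=[0 0 0 15 0 0 0 0 0 0]
t=2: x=[0.0000 0.0000 1.3500 12.3000 1.3500 0.0000 0.0000 0.0000 0.0000 0.0000] k=[0 0 0 14 1 0 0 0 0 0]
t=3: x=[0.0000 0.0000 1.2600 11.5700 2.0800 0.0900 0.0000 0.0000 0.0000 0.0000] k=[0 0 5 12 3 2 0 0 0 0]
t=4: x=[0.0000 0.4500 5.1800 10.5600 3.7200 1.9100 0.1800 0.0000 0.0000 0.0000] k=[0 1 2 13 8 0 0 0 0 0]
t=5: x=[0.0900 1.0000 2.9000 11.5600 7.7300 0.7200 0.0000 0.0000 0.0000 0.0000] k=[0 2 3 13 9 1 0 0 0 0]
t=6: x=[0.1800 1.9100 3.8100 11.7400 8.6400 1.6300 0.0900 0.0000 0.0000 0.0000] k=[0 0 8 9 6 0 0 0 0 0]
t=7: x=[0.0000 0.7200 7.3700 8.6400 5.7300 0.5400 0.0000 0.0000 0.0000 0.0000] k=[0 3 4 13 3 0 0 0 0 0]
t=8: x=[0.2700 2.8200 4.7200 11.2900 3.6300 0.2700 0.0000 0.0000 0.0000 0.0000] k=[0 2 1 11 8 0 0 0 0 0]
t=9: x=[0.1800 1.7300 1.9900 9.8300 7.5500 0.7200 0.0000 0.0000 0.0000 0.0000] k=[2 5 4 10 5 2 0 0 0 0]
t=10: x=[2.2700 4.6400 4.6300 9.0100 5.1800 2.0900 0.1800 0.0000 0.0000 0.0000] k=[5 7 8 5 2 0 3 0 0 0]
t=11: x=[5.1800 6.9100 7.6400 5.0000 2.0900 0.4500 2.4600 0.2700 0.0000 0.0000] k=[7 3 4 6 0 0 4 0 0 0]
t=12: x=[6.6400 3.4500 4.0900 5.2800 0.5400 0.3600 3.2800 0.3600 0.0000 0.0000] k=[6 4 6 3 2 4 3 0 0 0]
t=13: x=[5.8200 4.3600 5.5500 3.1800 2.2700 3.7300 2.8200 0.2700 0.0000 0.0000] k=[7 1 3 2 0 0 1 1 0 0]
t=14: x=[6.4600 1.7200 2.7300 1.9100 0.1800 0.0900 0.9100 0.9100 0.0900 0.0000] k=[8 1 3 0 0 3 0 3 4 0]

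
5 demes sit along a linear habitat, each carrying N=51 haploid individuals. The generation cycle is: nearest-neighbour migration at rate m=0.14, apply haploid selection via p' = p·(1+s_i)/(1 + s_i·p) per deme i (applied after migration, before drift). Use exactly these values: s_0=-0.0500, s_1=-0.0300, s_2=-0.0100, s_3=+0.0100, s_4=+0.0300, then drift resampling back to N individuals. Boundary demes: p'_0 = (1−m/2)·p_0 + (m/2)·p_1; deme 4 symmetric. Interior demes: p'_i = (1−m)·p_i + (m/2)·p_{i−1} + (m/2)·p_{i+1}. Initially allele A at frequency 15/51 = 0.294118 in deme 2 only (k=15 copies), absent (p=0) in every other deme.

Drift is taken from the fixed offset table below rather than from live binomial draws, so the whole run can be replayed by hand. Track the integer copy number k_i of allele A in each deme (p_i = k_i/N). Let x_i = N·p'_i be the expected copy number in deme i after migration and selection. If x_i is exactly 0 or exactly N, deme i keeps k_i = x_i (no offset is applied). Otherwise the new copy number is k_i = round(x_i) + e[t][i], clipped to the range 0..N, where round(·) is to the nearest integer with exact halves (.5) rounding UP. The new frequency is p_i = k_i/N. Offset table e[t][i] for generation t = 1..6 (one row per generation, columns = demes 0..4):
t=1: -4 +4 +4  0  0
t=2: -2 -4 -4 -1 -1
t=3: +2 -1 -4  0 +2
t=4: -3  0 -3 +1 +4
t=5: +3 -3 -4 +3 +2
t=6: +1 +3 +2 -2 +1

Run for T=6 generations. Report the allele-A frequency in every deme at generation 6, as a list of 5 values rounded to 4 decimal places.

[0.0784, 0.0588, 0.0392, 0.0784, 0.1765]

t=0: k=[0 0 15 0 0]
t=1: x=[0.0000 1.0191 12.8034 1.0603 0.0000] k=[0 5 17 1 0]
t=2: x=[0.3326 5.3426 14.9336 2.0697 0.0721] k=[0 1 11 1 0]
t=3: x=[0.0665 1.5826 9.5219 1.6458 0.0721] k=[2 1 6 2 2]
t=4: x=[1.8370 1.3786 5.3219 2.3018 2.0576] k=[0 1 2 3 6]
t=5: x=[0.0665 0.9706 1.9808 3.1694 5.9435] k=[3 0 0 6 8]
t=6: x=[2.6578 0.2037 0.4158 5.7707 8.0585] k=[4 3 2 4 9]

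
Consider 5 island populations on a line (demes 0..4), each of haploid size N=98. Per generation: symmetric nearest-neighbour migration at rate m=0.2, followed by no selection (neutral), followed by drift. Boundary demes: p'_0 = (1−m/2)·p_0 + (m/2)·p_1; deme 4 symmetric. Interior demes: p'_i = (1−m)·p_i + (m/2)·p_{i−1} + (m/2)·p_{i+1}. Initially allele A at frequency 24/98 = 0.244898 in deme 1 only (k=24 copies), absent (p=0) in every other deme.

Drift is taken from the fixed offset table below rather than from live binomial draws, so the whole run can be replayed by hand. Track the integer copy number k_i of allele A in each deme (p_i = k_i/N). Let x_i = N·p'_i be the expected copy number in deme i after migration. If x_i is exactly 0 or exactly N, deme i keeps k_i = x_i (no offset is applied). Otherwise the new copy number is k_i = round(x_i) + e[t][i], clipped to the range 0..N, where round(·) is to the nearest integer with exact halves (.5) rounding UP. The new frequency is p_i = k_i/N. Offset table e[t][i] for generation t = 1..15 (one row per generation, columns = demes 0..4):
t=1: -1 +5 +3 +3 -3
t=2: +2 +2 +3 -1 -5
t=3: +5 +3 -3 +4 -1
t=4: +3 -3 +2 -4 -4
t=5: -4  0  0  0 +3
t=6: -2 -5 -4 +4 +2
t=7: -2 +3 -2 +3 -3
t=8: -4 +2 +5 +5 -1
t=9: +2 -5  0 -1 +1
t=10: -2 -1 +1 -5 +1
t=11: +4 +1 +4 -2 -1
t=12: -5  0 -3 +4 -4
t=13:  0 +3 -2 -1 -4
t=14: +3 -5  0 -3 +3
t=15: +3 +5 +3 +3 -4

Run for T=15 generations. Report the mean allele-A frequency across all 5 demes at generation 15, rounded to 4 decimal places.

t=0: k=[0 24 0 0 0]
t=1: x=[2.4000 19.2000 2.4000 0.0000 0.0000] k=[1 24 5 0 0]
t=2: x=[3.3000 19.8000 6.4000 0.5000 0.0000] k=[5 22 9 0 0]
t=3: x=[6.7000 19.0000 9.4000 0.9000 0.0000] k=[12 22 6 5 0]
t=4: x=[13.0000 19.4000 7.5000 4.6000 0.5000] k=[16 16 10 1 0]
t=5: x=[16.0000 15.4000 9.7000 1.8000 0.1000] k=[12 15 10 2 3]
t=6: x=[12.3000 14.2000 9.7000 2.9000 2.9000] k=[10 9 6 7 5]
t=7: x=[9.9000 8.8000 6.4000 6.7000 5.2000] k=[8 12 4 10 2]
t=8: x=[8.4000 10.8000 5.4000 8.6000 2.8000] k=[4 13 10 14 2]
t=9: x=[4.9000 11.8000 10.7000 12.4000 3.2000] k=[7 7 11 11 4]
t=10: x=[7.0000 7.4000 10.6000 10.3000 4.7000] k=[5 6 12 5 6]
t=11: x=[5.1000 6.5000 10.7000 5.8000 5.9000] k=[9 8 15 4 5]
t=12: x=[8.9000 8.8000 13.2000 5.2000 4.9000] k=[4 9 10 9 1]
t=13: x=[4.5000 8.6000 9.8000 8.3000 1.8000] k=[5 12 8 7 0]
t=14: x=[5.7000 10.9000 8.3000 6.4000 0.7000] k=[9 6 8 3 4]
t=15: x=[8.7000 6.5000 7.3000 3.6000 3.9000] k=[12 12 10 7 0]

0.0837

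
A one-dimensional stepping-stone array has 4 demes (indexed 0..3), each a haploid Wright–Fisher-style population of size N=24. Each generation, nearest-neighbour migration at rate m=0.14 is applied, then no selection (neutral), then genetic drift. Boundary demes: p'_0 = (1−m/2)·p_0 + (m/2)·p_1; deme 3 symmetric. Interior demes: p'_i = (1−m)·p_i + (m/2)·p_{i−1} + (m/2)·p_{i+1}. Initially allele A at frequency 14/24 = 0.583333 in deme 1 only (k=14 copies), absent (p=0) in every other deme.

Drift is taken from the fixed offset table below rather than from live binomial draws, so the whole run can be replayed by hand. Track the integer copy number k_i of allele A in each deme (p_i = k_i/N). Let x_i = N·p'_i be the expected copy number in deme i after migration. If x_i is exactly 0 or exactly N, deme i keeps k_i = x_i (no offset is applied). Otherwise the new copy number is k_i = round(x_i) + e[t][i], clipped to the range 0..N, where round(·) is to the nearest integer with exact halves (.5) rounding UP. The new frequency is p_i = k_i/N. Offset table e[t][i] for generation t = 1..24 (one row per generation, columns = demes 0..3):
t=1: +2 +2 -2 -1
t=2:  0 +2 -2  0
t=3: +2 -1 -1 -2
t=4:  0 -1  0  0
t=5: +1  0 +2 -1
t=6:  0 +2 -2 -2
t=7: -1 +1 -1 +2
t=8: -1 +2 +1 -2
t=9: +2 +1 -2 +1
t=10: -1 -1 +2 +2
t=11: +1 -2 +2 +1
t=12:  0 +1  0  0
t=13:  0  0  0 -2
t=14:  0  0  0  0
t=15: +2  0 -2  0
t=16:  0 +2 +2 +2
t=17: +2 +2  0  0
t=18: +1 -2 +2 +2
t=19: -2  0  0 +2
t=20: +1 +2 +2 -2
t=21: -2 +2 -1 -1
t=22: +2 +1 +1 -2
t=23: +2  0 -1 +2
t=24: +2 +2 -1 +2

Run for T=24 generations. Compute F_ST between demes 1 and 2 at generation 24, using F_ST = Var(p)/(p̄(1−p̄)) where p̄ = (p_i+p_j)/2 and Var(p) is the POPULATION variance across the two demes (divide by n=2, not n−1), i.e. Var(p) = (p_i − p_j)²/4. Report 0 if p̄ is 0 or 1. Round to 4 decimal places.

0.1111

t=0: k=[0 14 0 0]
t=1: x=[0.9800 12.0400 0.9800 0.0000] k=[3 14 0 0]
t=2: x=[3.7700 12.2500 0.9800 0.0000] k=[4 14 0 0]
t=3: x=[4.7000 12.3200 0.9800 0.0000] k=[7 11 0 0]
t=4: x=[7.2800 9.9500 0.7700 0.0000] k=[7 9 1 0]
t=5: x=[7.1400 8.3000 1.4900 0.0700] k=[8 8 3 0]
t=6: x=[8.0000 7.6500 3.1400 0.2100] k=[8 10 1 0]
t=7: x=[8.1400 9.2300 1.5600 0.0700] k=[7 10 1 2]
t=8: x=[7.2100 9.1600 1.7000 1.9300] k=[6 11 3 0]
t=9: x=[6.3500 10.0900 3.3500 0.2100] k=[8 11 1 1]
t=10: x=[8.2100 10.0900 1.7000 1.0000] k=[7 9 4 3]
t=11: x=[7.1400 8.5100 4.2800 3.0700] k=[8 7 6 4]
t=12: x=[7.9300 7.0000 5.9300 4.1400] k=[8 8 6 4]
t=13: x=[8.0000 7.8600 6.0000 4.1400] k=[8 8 6 2]
t=14: x=[8.0000 7.8600 5.8600 2.2800] k=[8 8 6 2]
t=15: x=[8.0000 7.8600 5.8600 2.2800] k=[10 8 4 2]
t=16: x=[9.8600 7.8600 4.1400 2.1400] k=[10 10 6 4]
t=17: x=[10.0000 9.7200 6.1400 4.1400] k=[12 12 6 4]
t=18: x=[12.0000 11.5800 6.2800 4.1400] k=[13 10 8 6]
t=19: x=[12.7900 10.0700 8.0000 6.1400] k=[11 10 8 8]
t=20: x=[10.9300 9.9300 8.1400 8.0000] k=[12 12 10 6]
t=21: x=[12.0000 11.8600 9.8600 6.2800] k=[10 14 9 5]
t=22: x=[10.2800 13.3700 9.0700 5.2800] k=[12 14 10 3]
t=23: x=[12.1400 13.5800 9.7900 3.4900] k=[14 14 9 5]
t=24: x=[14.0000 13.6500 9.0700 5.2800] k=[16 16 8 7]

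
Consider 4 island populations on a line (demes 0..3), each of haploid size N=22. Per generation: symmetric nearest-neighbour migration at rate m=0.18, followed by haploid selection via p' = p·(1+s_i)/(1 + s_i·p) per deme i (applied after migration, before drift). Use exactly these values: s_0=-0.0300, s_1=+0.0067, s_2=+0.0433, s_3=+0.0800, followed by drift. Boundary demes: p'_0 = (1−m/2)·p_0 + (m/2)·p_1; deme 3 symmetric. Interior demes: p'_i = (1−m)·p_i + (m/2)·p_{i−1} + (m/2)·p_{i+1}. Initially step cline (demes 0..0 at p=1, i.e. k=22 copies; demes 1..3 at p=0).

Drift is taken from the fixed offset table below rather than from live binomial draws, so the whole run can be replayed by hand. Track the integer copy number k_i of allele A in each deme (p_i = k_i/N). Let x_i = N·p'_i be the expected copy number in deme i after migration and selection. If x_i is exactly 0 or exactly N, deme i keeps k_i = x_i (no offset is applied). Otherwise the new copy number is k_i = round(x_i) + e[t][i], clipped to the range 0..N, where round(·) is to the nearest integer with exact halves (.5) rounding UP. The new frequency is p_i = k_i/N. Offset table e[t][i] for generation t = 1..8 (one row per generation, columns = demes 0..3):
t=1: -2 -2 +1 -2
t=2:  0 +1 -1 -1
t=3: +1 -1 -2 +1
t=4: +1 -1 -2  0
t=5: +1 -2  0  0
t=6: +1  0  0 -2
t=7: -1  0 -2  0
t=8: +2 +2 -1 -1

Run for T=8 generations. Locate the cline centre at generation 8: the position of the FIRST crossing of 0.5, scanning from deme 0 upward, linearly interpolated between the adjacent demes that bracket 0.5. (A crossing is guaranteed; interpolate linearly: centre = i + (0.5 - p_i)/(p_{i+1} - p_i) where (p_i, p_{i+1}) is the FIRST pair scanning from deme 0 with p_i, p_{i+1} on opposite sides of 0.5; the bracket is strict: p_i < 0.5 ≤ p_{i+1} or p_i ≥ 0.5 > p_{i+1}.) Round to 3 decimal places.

0.500

t=0: k=[22 0 0 0]
t=1: x=[19.9644 1.9921 0.0000 0.0000] k=[18 0 0 0]
t=2: x=[16.2516 1.6300 0.0000 0.0000] k=[16 3 0 0]
t=3: x=[14.6820 3.9215 0.2815 0.0000] k=[16 3 0 0]
t=4: x=[14.6820 3.9215 0.2815 0.0000] k=[16 3 0 0]
t=5: x=[14.6820 3.9215 0.2815 0.0000] k=[16 2 0 0]
t=6: x=[14.5911 3.0977 0.1877 0.0000] k=[16 3 0 0]
t=7: x=[14.6820 3.9215 0.2815 0.0000] k=[14 4 0 0]
t=8: x=[12.9381 4.5641 0.3753 0.0000] k=[15 7 0 0]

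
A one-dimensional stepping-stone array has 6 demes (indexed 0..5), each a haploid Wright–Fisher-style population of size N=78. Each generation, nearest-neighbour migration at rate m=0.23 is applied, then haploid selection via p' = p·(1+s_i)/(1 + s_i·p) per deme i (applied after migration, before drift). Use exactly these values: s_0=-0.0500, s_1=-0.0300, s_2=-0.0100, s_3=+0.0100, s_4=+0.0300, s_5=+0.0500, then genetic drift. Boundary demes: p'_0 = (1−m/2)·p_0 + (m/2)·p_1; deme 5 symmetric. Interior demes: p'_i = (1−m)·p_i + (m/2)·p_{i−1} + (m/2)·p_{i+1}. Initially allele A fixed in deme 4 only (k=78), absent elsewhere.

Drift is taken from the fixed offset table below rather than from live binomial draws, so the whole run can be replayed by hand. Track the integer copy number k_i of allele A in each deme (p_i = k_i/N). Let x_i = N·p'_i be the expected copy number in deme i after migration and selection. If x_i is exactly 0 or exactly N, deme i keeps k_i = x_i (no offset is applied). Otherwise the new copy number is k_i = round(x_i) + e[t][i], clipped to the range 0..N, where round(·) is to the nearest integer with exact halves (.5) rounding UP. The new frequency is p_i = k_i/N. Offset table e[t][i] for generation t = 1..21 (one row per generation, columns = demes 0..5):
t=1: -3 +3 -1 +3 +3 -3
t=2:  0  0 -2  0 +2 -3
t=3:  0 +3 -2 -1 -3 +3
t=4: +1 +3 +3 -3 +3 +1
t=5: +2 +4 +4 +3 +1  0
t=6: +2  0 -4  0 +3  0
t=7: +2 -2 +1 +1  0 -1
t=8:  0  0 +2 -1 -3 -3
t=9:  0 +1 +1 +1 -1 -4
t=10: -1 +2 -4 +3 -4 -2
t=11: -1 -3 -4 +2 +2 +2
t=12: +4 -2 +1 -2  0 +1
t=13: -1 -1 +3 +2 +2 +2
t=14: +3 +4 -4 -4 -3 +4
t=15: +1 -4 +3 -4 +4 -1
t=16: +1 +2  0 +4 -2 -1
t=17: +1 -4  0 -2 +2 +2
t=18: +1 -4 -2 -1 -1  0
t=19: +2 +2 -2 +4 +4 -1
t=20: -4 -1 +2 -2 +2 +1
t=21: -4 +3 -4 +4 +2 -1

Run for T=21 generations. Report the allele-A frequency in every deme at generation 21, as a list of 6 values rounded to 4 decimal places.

[0.0128, 0.1154, 0.0897, 0.3333, 0.4744, 0.4872]

t=0: k=[0 0 0 0 78 0]
t=1: x=[0.0000 0.0000 0.0000 9.0493 60.4651 9.3647] k=[0 0 0 12 63 6]
t=2: x=[0.0000 0.0000 1.3664 16.6147 51.1032 13.0775] k=[0 0 0 17 53 10]
t=3: x=[0.0000 0.0000 1.9359 19.3293 44.4811 15.5433] k=[0 0 0 18 41 19]
t=4: x=[0.0000 0.0000 2.0498 18.7162 36.3982 22.2987] k=[0 0 5 16 39 23]
t=5: x=[0.0000 0.5579 5.6372 17.5148 35.0847 25.6732] k=[0 5 10 21 36 26]
t=6: x=[0.5465 4.8593 10.5976 21.6151 33.6895 28.0198] k=[3 5 7 22 37 28]
t=7: x=[3.0749 4.8593 8.4192 22.1575 34.8088 29.9297] k=[5 3 9 23 35 29]
t=8: x=[4.5454 3.8081 9.8333 22.9308 33.4937 30.5923] k=[5 4 12 22 30 28]
t=9: x=[4.6553 4.8934 12.1267 21.9265 29.3894 29.1146] k=[5 6 13 23 28 25]
t=10: x=[4.8752 6.5060 13.2342 22.5843 27.6049 26.1868] k=[4 9 9 26 24 24]
t=11: x=[4.3590 8.1988 10.8607 23.9799 24.7265 24.8182] k=[3 5 7 26 27 27]
t=12: x=[3.0749 4.8593 8.8756 24.0954 27.4081 27.8677] k=[7 3 10 22 27 29]
t=13: x=[6.2392 4.1438 10.4835 21.3489 27.1760 29.6615] k=[5 3 13 23 29 32]
t=14: x=[4.5454 4.2558 12.8915 22.6998 29.1929 32.5767] k=[8 8 9 19 26 37]
t=15: x=[7.6392 7.8962 9.9474 18.7966 26.9792 36.6815] k=[9 4 13 15 31 36]
t=16: x=[8.0472 5.4535 12.0920 16.7405 30.2807 36.3703] k=[9 7 12 21 28 35]
t=17: x=[8.3786 7.5936 12.3551 20.9220 28.5327 35.1346] k=[9 4 12 19 31 37]
t=18: x=[8.0472 5.3414 11.7841 19.7213 30.8595 37.2583] k=[9 1 10 19 30 37]
t=19: x=[7.7160 2.8696 9.9127 19.3745 30.0844 37.1430] k=[10 5 8 23 34 36]
t=20: x=[9.0082 5.7555 9.2974 22.6998 33.5288 36.7166] k=[5 5 11 21 36 38]
t=21: x=[4.7653 5.5314 11.3621 21.7306 35.0747 38.7210] k=[1 9 7 26 37 38]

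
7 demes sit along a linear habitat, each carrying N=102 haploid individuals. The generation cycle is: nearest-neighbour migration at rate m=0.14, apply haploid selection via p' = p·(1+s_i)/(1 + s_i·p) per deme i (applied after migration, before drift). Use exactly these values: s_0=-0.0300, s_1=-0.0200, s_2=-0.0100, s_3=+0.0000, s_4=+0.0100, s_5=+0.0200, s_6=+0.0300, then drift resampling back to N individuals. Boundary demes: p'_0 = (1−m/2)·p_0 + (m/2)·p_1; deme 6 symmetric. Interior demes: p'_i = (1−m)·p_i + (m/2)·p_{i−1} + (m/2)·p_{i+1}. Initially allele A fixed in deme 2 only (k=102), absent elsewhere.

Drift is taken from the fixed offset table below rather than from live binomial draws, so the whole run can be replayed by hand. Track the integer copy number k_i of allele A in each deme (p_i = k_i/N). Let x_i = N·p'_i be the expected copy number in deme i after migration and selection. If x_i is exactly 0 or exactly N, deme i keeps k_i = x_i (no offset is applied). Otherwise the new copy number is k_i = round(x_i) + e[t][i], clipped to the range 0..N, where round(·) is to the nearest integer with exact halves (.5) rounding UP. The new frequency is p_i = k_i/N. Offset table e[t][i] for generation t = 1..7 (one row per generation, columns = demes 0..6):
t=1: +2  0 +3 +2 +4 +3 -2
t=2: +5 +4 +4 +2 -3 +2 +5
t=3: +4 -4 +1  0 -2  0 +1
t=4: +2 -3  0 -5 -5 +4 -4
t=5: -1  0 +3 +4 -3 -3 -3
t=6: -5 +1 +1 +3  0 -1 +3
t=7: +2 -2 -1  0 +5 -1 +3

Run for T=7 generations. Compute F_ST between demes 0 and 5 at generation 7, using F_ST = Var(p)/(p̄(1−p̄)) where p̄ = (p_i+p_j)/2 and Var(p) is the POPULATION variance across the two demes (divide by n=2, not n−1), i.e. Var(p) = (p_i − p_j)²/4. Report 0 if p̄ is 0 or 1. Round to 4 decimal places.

t=0: k=[0 0 102 0 0 0 0]
t=1: x=[0.0000 7.0070 87.5961 7.1400 0.0000 0.0000 0.0000] k=[0 7 91 9 0 0 0]
t=2: x=[0.4754 12.1718 79.2026 14.1100 0.6363 0.0000 0.0000] k=[5 16 83 16 0 0 0]
t=3: x=[5.6064 19.5981 73.4137 19.5700 1.1311 0.0000 0.0000] k=[10 16 74 20 0 0 0]
t=4: x=[10.1385 19.3216 65.9260 22.3800 1.4138 0.0000 0.0000] k=[12 16 66 17 0 0 0]
t=5: x=[11.9548 18.9069 58.8199 19.2400 1.2018 0.0000 0.0000] k=[11 19 62 23 0 0 0]
t=6: x=[11.2515 21.1098 56.0063 24.1200 1.6258 0.0000 0.0000] k=[6 22 57 27 2 0 0]
t=7: x=[6.9209 22.9685 52.1939 27.3500 3.6448 0.1428 0.0000] k=[9 21 51 27 9 0 0]

0.0462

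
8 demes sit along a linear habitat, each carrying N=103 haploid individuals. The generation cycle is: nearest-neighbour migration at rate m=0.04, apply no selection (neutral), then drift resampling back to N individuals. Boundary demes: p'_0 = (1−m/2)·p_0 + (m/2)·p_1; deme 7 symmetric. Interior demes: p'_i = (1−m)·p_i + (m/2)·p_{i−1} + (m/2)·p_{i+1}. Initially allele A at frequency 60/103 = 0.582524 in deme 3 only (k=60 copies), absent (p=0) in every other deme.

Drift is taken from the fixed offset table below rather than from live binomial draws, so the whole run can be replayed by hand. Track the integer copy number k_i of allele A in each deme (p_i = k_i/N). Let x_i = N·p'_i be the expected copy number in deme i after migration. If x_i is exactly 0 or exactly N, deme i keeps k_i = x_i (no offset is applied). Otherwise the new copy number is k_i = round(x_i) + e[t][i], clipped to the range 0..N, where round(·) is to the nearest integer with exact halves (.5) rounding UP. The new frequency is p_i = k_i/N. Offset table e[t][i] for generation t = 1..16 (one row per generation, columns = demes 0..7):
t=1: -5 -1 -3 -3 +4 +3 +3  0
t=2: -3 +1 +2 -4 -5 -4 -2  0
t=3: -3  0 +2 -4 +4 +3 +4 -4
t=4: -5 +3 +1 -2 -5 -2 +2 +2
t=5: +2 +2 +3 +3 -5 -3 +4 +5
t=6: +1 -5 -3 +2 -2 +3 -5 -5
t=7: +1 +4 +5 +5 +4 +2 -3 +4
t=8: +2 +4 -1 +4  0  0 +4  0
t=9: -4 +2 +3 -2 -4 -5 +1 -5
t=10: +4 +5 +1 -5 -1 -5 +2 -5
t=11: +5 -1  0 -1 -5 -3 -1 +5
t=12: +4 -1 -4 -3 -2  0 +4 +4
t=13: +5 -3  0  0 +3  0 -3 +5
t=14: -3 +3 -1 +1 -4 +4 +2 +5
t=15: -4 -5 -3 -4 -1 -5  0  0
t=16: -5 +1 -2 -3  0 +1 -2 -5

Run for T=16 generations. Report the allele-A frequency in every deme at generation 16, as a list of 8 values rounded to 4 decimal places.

t=0: k=[0 0 0 60 0 0 0 0]
t=1: x=[0.0000 0.0000 1.2000 57.6000 1.2000 0.0000 0.0000 0.0000] k=[0 0 0 55 5 0 0 0]
t=2: x=[0.0000 0.0000 1.1000 52.9000 5.9000 0.1000 0.0000 0.0000] k=[0 0 3 49 1 0 0 0]
t=3: x=[0.0000 0.0600 3.8600 47.1200 1.9400 0.0200 0.0000 0.0000] k=[0 0 6 43 6 3 0 0]
t=4: x=[0.0000 0.1200 6.6200 41.5200 6.6800 3.0000 0.0600 0.0000] k=[0 3 8 40 2 1 2 0]
t=5: x=[0.0600 3.0400 8.5400 38.6000 2.7400 1.0400 1.9400 0.0400] k=[2 5 12 42 0 0 6 5]
t=6: x=[2.0600 5.0800 12.4600 40.5600 0.8400 0.1200 5.8600 5.0200] k=[3 0 9 43 0 3 1 0]
t=7: x=[2.9400 0.2400 9.5000 41.4600 0.9200 2.9000 1.0200 0.0200] k=[4 4 15 46 5 5 0 4]
t=8: x=[4.0000 4.2200 15.4000 44.5600 5.8200 4.9000 0.1800 3.9200] k=[6 8 14 49 6 5 4 4]
t=9: x=[6.0400 8.0800 14.5800 47.4400 6.8400 5.0000 4.0200 4.0000] k=[2 10 18 45 3 0 5 0]
t=10: x=[2.1600 10.0000 18.3800 43.6200 3.7800 0.1600 4.8000 0.1000] k=[6 15 19 39 3 0 7 0]
t=11: x=[6.1800 14.9000 19.3200 37.8800 3.6600 0.2000 6.7200 0.1400] k=[11 14 19 37 0 0 6 5]
t=12: x=[11.0600 14.0400 19.2600 35.9000 0.7400 0.1200 5.8600 5.0200] k=[15 13 15 33 0 0 10 9]
t=13: x=[14.9600 13.0800 15.3200 31.9800 0.6600 0.2000 9.7800 9.0200] k=[20 10 15 32 4 0 7 14]
t=14: x=[19.8000 10.3000 15.2400 31.1000 4.4800 0.2200 7.0000 13.8600] k=[17 13 14 32 0 4 9 19]
t=15: x=[16.9200 13.1000 14.3400 31.0000 0.7200 4.0200 9.1000 18.8000] k=[13 8 11 27 0 0 9 19]
t=16: x=[12.9000 8.1600 11.2600 26.1400 0.5400 0.1800 9.0200 18.8000] k=[8 9 9 23 1 1 7 14]

[0.0777, 0.0874, 0.0874, 0.2233, 0.0097, 0.0097, 0.0680, 0.1359]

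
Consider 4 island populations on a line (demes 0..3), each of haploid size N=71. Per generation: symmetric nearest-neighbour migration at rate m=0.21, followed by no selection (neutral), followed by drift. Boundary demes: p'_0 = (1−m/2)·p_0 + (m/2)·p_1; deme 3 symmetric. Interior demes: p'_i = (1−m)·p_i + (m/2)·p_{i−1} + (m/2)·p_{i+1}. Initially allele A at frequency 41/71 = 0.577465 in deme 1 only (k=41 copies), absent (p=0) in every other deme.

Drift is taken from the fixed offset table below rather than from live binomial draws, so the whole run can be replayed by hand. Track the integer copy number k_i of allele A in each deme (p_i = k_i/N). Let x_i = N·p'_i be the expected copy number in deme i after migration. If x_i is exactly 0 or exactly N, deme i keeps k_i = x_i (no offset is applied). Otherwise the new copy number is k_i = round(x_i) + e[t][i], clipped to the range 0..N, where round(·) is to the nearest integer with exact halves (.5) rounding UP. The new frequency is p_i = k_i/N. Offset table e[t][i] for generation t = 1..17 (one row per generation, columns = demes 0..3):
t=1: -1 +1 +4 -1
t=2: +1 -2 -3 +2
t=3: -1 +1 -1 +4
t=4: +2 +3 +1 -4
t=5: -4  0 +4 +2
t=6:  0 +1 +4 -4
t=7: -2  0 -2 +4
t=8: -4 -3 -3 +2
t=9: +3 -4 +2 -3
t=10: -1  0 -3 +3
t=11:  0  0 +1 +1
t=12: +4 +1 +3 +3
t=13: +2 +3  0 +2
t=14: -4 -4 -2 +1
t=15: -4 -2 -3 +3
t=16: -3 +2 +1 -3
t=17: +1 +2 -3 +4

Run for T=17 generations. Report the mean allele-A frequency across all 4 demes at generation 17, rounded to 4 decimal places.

0.1585

t=0: k=[0 41 0 0]
t=1: x=[4.3050 32.3900 4.3050 0.0000] k=[3 33 8 0]
t=2: x=[6.1500 27.2250 9.7850 0.8400] k=[7 25 7 3]
t=3: x=[8.8900 21.2200 8.4700 3.4200] k=[8 22 7 7]
t=4: x=[9.4700 18.9550 8.5750 7.0000] k=[11 22 10 3]
t=5: x=[12.1550 19.5850 10.5250 3.7350] k=[8 20 15 6]
t=6: x=[9.2600 18.2150 14.5800 6.9450] k=[9 19 19 3]
t=7: x=[10.0500 17.9500 17.3200 4.6800] k=[8 18 15 9]
t=8: x=[9.0500 16.6350 14.6850 9.6300] k=[5 14 12 12]
t=9: x=[5.9450 12.8450 12.2100 12.0000] k=[9 9 14 9]
t=10: x=[9.0000 9.5250 12.9500 9.5250] k=[8 10 10 13]
t=11: x=[8.2100 9.7900 10.3150 12.6850] k=[8 10 11 14]
t=12: x=[8.2100 9.8950 11.2100 13.6850] k=[12 11 14 17]
t=13: x=[11.8950 11.4200 14.0000 16.6850] k=[14 14 14 19]
t=14: x=[14.0000 14.0000 14.5250 18.4750] k=[10 10 13 19]
t=15: x=[10.0000 10.3150 13.3150 18.3700] k=[6 8 10 21]
t=16: x=[6.2100 8.0000 10.9450 19.8450] k=[3 10 12 17]
t=17: x=[3.7350 9.4750 12.3150 16.4750] k=[5 11 9 20]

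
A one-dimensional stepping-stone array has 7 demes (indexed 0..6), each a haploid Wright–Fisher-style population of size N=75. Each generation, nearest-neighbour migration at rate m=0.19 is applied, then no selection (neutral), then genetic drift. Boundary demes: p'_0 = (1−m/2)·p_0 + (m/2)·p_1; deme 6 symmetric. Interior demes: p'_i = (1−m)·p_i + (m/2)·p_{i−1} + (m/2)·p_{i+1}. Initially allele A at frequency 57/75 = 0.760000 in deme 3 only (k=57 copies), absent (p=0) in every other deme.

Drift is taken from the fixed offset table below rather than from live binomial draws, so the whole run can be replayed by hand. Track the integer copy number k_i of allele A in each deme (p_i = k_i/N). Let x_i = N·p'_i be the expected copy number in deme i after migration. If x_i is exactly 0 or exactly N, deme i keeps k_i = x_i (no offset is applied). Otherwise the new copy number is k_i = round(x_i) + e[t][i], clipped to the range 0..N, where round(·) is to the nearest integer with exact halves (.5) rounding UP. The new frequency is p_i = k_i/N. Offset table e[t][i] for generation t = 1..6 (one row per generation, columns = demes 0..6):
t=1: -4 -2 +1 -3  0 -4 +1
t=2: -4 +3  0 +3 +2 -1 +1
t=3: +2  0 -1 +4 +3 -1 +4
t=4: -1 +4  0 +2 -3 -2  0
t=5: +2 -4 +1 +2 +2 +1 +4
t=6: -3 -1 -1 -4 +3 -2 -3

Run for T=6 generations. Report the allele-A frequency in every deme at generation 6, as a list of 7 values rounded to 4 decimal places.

t=0: k=[0 0 0 57 0 0 0]
t=1: x=[0.0000 0.0000 5.4150 46.1700 5.4150 0.0000 0.0000] k=[0 0 6 43 5 0 0]
t=2: x=[0.0000 0.5700 8.9450 35.8750 8.1350 0.4750 0.0000] k=[0 4 9 39 10 0 0]
t=3: x=[0.3800 4.0950 11.3750 33.3950 11.8050 0.9500 0.0000] k=[2 4 10 37 15 0 0]
t=4: x=[2.1900 4.3800 11.9950 32.3450 15.6650 1.4250 0.0000] k=[1 8 12 34 13 0 0]
t=5: x=[1.6650 7.7150 13.7100 29.9150 13.7600 1.2350 0.0000] k=[4 4 15 32 16 2 0]
t=6: x=[4.0000 5.0450 15.5700 28.8650 16.1900 3.1400 0.1900] k=[1 4 15 25 19 1 0]

[0.0133, 0.0533, 0.2000, 0.3333, 0.2533, 0.0133, 0.0000]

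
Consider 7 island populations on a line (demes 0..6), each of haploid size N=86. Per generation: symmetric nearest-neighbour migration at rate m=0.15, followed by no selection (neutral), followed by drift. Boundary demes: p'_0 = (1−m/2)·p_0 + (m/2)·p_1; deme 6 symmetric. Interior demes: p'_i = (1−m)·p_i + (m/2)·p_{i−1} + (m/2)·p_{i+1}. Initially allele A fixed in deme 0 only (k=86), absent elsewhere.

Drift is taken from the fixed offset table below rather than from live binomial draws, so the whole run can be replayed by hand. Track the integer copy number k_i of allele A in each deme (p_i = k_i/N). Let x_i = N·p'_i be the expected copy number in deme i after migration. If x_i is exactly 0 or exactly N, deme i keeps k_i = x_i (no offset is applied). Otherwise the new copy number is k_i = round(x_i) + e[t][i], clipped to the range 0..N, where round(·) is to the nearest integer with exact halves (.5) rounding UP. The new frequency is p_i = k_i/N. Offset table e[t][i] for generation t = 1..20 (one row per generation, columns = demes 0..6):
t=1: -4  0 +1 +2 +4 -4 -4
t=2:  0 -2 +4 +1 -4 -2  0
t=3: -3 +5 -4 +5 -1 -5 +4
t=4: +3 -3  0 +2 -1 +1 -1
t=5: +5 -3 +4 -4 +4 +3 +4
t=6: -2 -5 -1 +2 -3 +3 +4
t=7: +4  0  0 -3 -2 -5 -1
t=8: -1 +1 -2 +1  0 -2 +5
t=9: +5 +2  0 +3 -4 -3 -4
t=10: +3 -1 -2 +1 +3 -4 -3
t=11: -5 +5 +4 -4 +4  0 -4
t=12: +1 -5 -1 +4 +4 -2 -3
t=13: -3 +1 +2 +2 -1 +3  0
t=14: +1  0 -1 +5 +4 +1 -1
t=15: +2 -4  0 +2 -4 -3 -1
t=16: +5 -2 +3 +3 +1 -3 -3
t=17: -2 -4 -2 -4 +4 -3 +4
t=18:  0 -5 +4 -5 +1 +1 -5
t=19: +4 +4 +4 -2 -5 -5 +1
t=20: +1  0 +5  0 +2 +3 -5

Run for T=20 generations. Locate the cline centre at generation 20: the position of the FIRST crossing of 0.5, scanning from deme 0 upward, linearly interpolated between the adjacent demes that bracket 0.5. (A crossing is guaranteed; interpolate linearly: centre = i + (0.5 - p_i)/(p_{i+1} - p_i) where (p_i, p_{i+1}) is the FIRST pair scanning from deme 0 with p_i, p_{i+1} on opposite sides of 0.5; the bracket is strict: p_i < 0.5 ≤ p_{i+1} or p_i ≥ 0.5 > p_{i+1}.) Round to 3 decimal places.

t=0: k=[86 0 0 0 0 0 0]
t=1: x=[79.5500 6.4500 0.0000 0.0000 0.0000 0.0000 0.0000] k=[76 6 0 0 0 0 0]
t=2: x=[70.7500 10.8000 0.4500 0.0000 0.0000 0.0000 0.0000] k=[71 9 4 0 0 0 0]
t=3: x=[66.3500 13.2750 4.0750 0.3000 0.0000 0.0000 0.0000] k=[63 18 0 5 0 0 0]
t=4: x=[59.6250 20.0250 1.7250 4.2500 0.3750 0.0000 0.0000] k=[63 17 2 6 0 0 0]
t=5: x=[59.5500 19.3250 3.4250 5.2500 0.4500 0.0000 0.0000] k=[65 16 7 1 4 0 0]
t=6: x=[61.3250 19.0000 7.2250 1.6750 3.4750 0.3000 0.0000] k=[59 14 6 4 0 3 0]
t=7: x=[55.6250 16.7750 6.4500 3.8500 0.5250 2.5500 0.2250] k=[60 17 6 1 0 0 0]
t=8: x=[56.7750 19.4000 6.4500 1.3000 0.0750 0.0000 0.0000] k=[56 20 4 2 0 0 0]
t=9: x=[53.3000 21.5000 5.0500 2.0000 0.1500 0.0000 0.0000] k=[58 24 5 5 0 0 0]
t=10: x=[55.4500 25.1250 6.4250 4.6250 0.3750 0.0000 0.0000] k=[58 24 4 6 3 0 0]
t=11: x=[55.4500 25.0500 5.6500 5.6250 3.0000 0.2250 0.0000] k=[50 30 10 2 7 0 0]
t=12: x=[48.5000 30.0000 10.9000 2.9750 6.1000 0.5250 0.0000] k=[50 25 10 7 10 0 0]
t=13: x=[48.1250 25.7500 10.9000 7.4500 9.0250 0.7500 0.0000] k=[45 27 13 9 8 4 0]
t=14: x=[43.6500 27.3000 13.7500 9.2250 7.7750 4.0000 0.3000] k=[45 27 13 14 12 5 0]
t=15: x=[43.6500 27.3000 14.1250 13.7750 11.6250 5.1500 0.3750] k=[46 23 14 16 8 2 0]
t=16: x=[44.2750 24.0500 14.8250 15.2500 8.1500 2.3000 0.1500] k=[49 22 18 18 9 0 0]
t=17: x=[46.9750 23.7250 18.3000 17.3250 9.0000 0.6750 0.0000] k=[45 20 16 13 13 0 0]
t=18: x=[43.1250 21.5750 16.0750 13.2250 12.0250 0.9750 0.0000] k=[43 17 20 8 13 2 0]
t=19: x=[41.0500 19.1750 18.8750 9.2750 11.8000 2.6750 0.1500] k=[45 23 23 7 7 0 1]
t=20: x=[43.3500 24.6500 21.8000 8.2000 6.4750 0.6000 0.9250] k=[44 25 27 8 8 4 0]

0.053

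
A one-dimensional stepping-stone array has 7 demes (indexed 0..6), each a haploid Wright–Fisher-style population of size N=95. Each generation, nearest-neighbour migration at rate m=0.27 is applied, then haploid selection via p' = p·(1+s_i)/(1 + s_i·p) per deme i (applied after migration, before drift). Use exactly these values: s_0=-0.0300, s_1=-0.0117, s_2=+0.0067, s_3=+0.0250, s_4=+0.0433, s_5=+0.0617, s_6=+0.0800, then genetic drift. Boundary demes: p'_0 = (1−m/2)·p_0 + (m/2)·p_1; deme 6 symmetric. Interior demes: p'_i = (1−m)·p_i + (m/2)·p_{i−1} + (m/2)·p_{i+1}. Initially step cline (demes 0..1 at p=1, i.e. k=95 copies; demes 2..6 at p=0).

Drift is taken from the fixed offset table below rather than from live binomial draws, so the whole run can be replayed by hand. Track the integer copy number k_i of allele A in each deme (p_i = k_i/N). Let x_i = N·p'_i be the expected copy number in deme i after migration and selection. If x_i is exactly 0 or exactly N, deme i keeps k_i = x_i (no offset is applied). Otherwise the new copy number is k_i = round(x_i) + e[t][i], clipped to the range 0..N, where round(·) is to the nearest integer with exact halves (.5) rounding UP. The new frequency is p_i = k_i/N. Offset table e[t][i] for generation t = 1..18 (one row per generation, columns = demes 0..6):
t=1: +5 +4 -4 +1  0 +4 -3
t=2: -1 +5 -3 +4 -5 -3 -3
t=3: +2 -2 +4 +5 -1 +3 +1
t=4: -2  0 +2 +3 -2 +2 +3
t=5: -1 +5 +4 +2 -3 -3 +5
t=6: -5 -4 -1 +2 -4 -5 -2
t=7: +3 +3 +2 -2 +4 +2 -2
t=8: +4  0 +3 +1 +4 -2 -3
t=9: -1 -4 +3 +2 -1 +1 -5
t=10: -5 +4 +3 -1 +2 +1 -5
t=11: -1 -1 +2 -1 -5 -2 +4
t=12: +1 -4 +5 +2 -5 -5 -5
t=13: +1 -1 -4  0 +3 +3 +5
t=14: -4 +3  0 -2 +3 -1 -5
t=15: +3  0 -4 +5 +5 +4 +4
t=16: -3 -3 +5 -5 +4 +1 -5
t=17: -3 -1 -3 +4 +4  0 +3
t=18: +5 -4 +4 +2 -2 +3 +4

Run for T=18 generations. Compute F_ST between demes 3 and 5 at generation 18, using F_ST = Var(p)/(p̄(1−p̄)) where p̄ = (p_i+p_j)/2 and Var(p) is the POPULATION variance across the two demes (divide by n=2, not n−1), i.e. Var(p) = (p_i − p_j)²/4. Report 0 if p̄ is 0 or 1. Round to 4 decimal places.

0.0571

t=0: k=[95 95 0 0 0 0 0]
t=1: x=[95.0000 82.0439 12.8993 0.0000 0.0000 0.0000 0.0000] k=[95 86 9 0 0 0 0]
t=2: x=[93.7479 76.6464 18.2784 1.2450 0.0000 0.0000 0.0000] k=[93 82 15 5 0 0 0]
t=3: x=[91.4113 74.2498 22.8105 5.8082 0.7040 0.0000 0.0000] k=[93 72 27 11 0 0 0]
t=4: x=[90.0233 68.5359 31.0544 11.9302 1.5483 0.0000 0.0000] k=[88 69 33 15 0 0 0]
t=5: x=[85.1698 66.4706 35.5785 15.7264 2.1107 0.0000 0.0000] k=[84 71 40 18 0 0 0]
t=6: x=[81.9049 68.3449 41.3709 18.9112 2.5324 0.0000 0.0000] k=[77 64 40 21 0 0 0]
t=7: x=[74.7642 62.2630 40.8304 21.1330 2.9539 0.0000 0.0000] k=[78 65 43 19 7 0 0]
t=8: x=[75.7823 63.5378 42.8870 21.0214 7.9794 1.0027 0.0000] k=[80 64 46 22 12 0 0]
t=9: x=[77.4076 63.4826 45.3482 24.3343 12.1728 1.7181 0.0000] k=[76 59 48 26 11 3 0]
t=10: x=[73.1975 59.5489 46.6735 27.4242 12.3947 3.8925 0.4373] k=[68 64 50 26 14 5 0]
t=11: x=[66.8605 62.3985 48.8085 28.1062 14.9307 5.8607 0.7286] k=[66 61 51 27 10 4 5]
t=12: x=[64.6999 60.0655 49.2684 28.4345 11.9199 5.2333 5.2328] k=[66 56 54 30 7 0 0]
t=13: x=[64.0175 56.8115 51.1877 30.6453 9.5169 1.0027 0.0000] k=[65 56 47 31 13 4 0]
t=14: x=[63.1433 55.7292 46.2135 31.2456 14.7350 4.9484 0.5829] k=[59 59 46 29 18 4 0]
t=15: x=[58.3165 56.9769 45.6183 30.3174 18.2108 5.6604 0.5829] k=[61 57 42 35 23 10 5]
t=16: x=[59.7877 55.2432 43.2373 34.8682 23.6090 11.6796 6.0998] k=[57 52 48 30 28 13 1]
t=17: x=[55.6246 51.8580 46.2685 32.6874 27.0577 14.1093 2.8234] k=[53 51 43 37 31 14 6]
t=18: x=[52.0142 49.9113 43.4274 37.5593 30.3843 15.9957 7.6011] k=[57 46 47 40 28 19 12]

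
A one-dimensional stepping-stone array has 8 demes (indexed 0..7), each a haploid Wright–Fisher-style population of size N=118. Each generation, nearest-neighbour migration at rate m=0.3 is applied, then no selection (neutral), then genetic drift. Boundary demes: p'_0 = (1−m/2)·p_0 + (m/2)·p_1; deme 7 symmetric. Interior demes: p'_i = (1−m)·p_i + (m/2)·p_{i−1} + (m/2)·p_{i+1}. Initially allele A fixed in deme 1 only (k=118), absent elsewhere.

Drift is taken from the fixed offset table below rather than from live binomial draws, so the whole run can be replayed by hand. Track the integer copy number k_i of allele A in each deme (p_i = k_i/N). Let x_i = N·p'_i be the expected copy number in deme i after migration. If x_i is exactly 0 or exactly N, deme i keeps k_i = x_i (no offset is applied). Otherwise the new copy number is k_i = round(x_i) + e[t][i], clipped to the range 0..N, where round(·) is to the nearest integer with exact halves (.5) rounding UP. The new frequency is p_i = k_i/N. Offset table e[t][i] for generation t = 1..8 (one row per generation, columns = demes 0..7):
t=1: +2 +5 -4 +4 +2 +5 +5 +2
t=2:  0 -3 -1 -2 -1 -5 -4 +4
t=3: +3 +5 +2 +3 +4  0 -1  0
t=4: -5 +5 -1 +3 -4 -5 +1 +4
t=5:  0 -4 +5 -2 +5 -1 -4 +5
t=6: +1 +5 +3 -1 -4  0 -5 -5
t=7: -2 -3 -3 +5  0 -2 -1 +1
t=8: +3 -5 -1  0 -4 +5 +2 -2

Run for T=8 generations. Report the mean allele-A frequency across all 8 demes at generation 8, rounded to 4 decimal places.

t=0: k=[0 118 0 0 0 0 0 0]
t=1: x=[17.7000 82.6000 17.7000 0.0000 0.0000 0.0000 0.0000 0.0000] k=[20 88 14 0 0 0 0 0]
t=2: x=[30.2000 66.7000 23.0000 2.1000 0.0000 0.0000 0.0000 0.0000] k=[30 64 22 0 0 0 0 0]
t=3: x=[35.1000 52.6000 25.0000 3.3000 0.0000 0.0000 0.0000 0.0000] k=[38 58 27 6 0 0 0 0]
t=4: x=[41.0000 50.3500 28.5000 8.2500 0.9000 0.0000 0.0000 0.0000] k=[36 55 28 11 0 0 0 0]
t=5: x=[38.8500 48.1000 29.5000 11.9000 1.6500 0.0000 0.0000 0.0000] k=[39 44 35 10 7 0 0 0]
t=6: x=[39.7500 41.9000 32.6000 13.3000 6.4000 1.0500 0.0000 0.0000] k=[41 47 36 12 2 1 0 0]
t=7: x=[41.9000 44.4500 34.0500 14.1000 3.3500 1.0000 0.1500 0.0000] k=[40 41 31 19 3 0 0 0]
t=8: x=[40.1500 39.3500 30.7000 18.4000 4.9500 0.4500 0.0000 0.0000] k=[43 34 30 18 1 5 0 0]

0.1388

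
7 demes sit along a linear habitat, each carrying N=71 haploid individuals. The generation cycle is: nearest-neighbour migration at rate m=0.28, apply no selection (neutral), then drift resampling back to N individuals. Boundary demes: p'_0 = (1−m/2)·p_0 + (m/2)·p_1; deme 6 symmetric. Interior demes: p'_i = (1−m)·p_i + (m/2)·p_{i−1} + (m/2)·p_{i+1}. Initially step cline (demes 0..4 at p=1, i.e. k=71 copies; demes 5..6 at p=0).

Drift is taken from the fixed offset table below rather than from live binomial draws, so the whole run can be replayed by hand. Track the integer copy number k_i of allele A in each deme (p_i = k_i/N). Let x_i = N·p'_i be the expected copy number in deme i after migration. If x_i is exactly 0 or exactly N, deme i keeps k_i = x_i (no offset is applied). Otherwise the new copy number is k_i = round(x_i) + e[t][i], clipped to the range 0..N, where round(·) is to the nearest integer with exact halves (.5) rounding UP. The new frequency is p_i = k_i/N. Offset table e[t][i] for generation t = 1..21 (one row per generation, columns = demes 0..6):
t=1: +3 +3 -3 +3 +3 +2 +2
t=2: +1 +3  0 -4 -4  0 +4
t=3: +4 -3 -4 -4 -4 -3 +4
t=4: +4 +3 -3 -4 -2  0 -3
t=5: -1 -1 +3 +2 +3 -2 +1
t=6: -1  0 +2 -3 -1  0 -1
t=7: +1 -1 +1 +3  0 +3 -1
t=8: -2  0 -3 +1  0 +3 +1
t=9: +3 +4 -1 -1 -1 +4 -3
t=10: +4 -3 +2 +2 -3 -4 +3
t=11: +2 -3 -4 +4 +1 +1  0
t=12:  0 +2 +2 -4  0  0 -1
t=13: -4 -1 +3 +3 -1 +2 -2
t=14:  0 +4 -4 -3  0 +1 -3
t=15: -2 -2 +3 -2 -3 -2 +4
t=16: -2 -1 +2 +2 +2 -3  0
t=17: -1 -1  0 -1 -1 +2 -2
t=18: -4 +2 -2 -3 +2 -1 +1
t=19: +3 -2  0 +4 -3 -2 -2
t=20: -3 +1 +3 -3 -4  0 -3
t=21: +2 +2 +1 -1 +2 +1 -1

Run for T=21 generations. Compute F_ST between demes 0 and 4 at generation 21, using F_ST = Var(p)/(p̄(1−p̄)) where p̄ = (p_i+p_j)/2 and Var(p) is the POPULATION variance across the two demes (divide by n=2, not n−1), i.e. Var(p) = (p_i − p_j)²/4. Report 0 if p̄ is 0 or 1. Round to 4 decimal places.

0.1122

t=0: k=[71 71 71 71 71 0 0]
t=1: x=[71.0000 71.0000 71.0000 71.0000 61.0600 9.9400 0.0000] k=[71 71 71 71 64 12 0]
t=2: x=[71.0000 71.0000 71.0000 70.0200 57.7000 17.6000 1.6800] k=[71 71 71 66 54 18 6]
t=3: x=[71.0000 71.0000 70.3000 65.0200 50.6400 21.3600 7.6800] k=[71 71 66 61 47 18 12]
t=4: x=[71.0000 70.3000 66.0000 59.7400 44.9000 21.2200 12.8400] k=[71 71 63 56 43 21 10]
t=5: x=[71.0000 69.8800 63.1400 55.1600 41.7400 22.5400 11.5400] k=[71 69 66 57 45 21 13]
t=6: x=[70.7200 68.8600 65.1600 56.5800 43.3200 23.2400 14.1200] k=[70 69 67 54 42 23 13]
t=7: x=[69.8600 68.8600 65.4600 54.1400 41.0200 24.2600 14.4000] k=[71 68 66 57 41 27 13]
t=8: x=[70.5800 68.1400 65.0200 56.0200 41.2800 27.0000 14.9600] k=[69 68 62 57 41 30 16]
t=9: x=[68.8600 67.3000 62.1400 55.4600 41.7000 29.5800 17.9600] k=[71 71 61 54 41 34 15]
t=10: x=[71.0000 69.6000 61.4200 53.1600 41.8400 32.3200 17.6600] k=[71 67 63 55 39 28 21]
t=11: x=[70.4400 67.0000 62.4400 53.8800 39.7000 28.5600 21.9800] k=[71 64 58 58 41 30 22]
t=12: x=[70.0200 64.1400 58.8400 55.6200 41.8400 30.4200 23.1200] k=[70 66 61 52 42 30 22]
t=13: x=[69.4400 65.8600 60.4400 51.8600 41.7200 30.5600 23.1200] k=[65 65 63 55 41 33 21]
t=14: x=[65.0000 64.7200 62.1600 54.1600 41.8400 32.4400 22.6800] k=[65 69 58 51 42 33 20]
t=15: x=[65.5600 66.9000 58.5600 50.7200 42.0000 32.4400 21.8200] k=[64 65 62 49 39 30 26]
t=16: x=[64.1400 64.4400 60.6000 49.4200 39.1400 30.7000 26.5600] k=[62 63 63 51 41 28 27]
t=17: x=[62.1400 62.8600 61.3200 51.2800 40.5800 29.6800 27.1400] k=[61 62 61 50 40 32 25]
t=18: x=[61.1400 61.7200 59.6000 50.1400 40.2800 32.1400 25.9800] k=[57 64 58 47 42 31 27]
t=19: x=[57.9800 62.1800 57.3000 47.8400 41.1600 31.9800 27.5600] k=[61 60 57 52 38 30 26]
t=20: x=[60.8600 59.7200 56.7200 50.7400 38.8400 30.5600 26.5600] k=[58 61 60 48 35 31 24]
t=21: x=[58.4200 60.4400 58.4600 47.8600 36.2600 30.5800 24.9800] k=[60 62 59 47 38 32 24]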